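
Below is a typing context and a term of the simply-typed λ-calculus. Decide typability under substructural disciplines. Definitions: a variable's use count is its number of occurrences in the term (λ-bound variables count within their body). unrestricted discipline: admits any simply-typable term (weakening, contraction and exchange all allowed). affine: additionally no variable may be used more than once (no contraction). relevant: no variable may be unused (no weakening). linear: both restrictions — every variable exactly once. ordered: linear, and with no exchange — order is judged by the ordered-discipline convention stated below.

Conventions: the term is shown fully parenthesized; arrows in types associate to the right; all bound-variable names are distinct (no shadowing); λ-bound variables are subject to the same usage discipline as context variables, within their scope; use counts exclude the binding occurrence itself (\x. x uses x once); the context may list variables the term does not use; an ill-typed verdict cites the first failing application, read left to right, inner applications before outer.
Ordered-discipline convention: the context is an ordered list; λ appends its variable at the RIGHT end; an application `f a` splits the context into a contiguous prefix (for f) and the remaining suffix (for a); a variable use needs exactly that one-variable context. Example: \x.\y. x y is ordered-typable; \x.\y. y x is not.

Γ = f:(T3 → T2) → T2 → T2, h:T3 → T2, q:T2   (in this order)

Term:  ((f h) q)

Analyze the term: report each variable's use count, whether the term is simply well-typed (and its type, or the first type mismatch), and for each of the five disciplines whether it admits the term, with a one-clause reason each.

counts: f: 1; h: 1; q: 1
uses in reading order: f, h, q
typing: the term checks, with type T2
ordered ✓ (f, h, q once each; derivable with no W/C/E)
linear ✓ (f, h, q: one use apiece)
affine ✓ (none of f, h, q used more than once)
relevant ✓ (every one of f, h, q appears)
unrestricted ✓ (type-checks (T2) and nothing is barred)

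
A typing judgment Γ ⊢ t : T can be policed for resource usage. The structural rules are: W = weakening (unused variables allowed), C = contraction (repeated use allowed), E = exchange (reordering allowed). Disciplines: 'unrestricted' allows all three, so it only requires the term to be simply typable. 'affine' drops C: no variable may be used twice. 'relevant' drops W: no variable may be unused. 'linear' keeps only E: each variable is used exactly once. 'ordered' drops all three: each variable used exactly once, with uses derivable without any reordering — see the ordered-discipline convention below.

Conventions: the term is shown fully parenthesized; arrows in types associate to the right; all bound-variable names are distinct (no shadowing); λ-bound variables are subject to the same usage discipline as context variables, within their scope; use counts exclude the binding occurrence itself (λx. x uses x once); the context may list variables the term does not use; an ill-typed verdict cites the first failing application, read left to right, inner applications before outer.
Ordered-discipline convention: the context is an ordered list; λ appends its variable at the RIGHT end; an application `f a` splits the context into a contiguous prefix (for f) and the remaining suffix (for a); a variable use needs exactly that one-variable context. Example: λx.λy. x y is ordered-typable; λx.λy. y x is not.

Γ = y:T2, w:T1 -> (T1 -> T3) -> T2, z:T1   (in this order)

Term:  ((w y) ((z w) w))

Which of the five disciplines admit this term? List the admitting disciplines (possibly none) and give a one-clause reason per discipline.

admitted by: none
usage: y: 1×, w: 3×, z: 1×
use order (left to right): w, y, z, w, w
typing: ill-typed: an argument T2 mismatches the expected T1
ordered: ✗ — not simply typable
linear: ✗ — fails simple typing
affine: ✗ — a type mismatch blocks all five
relevant: ✗ — the type mismatch rejects it
unrestricted: ✗ — not simply typable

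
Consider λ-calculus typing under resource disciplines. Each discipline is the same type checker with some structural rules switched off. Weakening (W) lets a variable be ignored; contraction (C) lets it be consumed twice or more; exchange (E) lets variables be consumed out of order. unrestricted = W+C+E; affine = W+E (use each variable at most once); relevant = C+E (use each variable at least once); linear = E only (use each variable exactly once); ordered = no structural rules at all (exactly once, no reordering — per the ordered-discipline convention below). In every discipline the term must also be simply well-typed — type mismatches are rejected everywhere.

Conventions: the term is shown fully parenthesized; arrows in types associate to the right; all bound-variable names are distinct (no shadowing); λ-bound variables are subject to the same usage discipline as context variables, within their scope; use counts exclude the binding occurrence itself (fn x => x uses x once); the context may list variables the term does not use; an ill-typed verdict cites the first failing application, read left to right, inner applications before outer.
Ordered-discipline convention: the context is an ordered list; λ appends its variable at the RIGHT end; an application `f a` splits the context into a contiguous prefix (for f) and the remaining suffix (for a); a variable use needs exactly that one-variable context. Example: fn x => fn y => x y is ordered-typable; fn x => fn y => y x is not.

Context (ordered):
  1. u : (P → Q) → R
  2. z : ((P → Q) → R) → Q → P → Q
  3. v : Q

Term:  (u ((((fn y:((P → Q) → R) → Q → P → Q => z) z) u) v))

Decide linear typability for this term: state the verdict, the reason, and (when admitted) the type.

no — uses contraction: u ×2, z ×2; y never used (weakening)
counts: u ×2; z ×2; v ×1; y [bound] ×0
order of uses: u, z, z, u, v
typing: well-typed — term : R
across the five disciplines: ordered ✗, linear ✗, affine ✗, relevant ✗, unrestricted ✓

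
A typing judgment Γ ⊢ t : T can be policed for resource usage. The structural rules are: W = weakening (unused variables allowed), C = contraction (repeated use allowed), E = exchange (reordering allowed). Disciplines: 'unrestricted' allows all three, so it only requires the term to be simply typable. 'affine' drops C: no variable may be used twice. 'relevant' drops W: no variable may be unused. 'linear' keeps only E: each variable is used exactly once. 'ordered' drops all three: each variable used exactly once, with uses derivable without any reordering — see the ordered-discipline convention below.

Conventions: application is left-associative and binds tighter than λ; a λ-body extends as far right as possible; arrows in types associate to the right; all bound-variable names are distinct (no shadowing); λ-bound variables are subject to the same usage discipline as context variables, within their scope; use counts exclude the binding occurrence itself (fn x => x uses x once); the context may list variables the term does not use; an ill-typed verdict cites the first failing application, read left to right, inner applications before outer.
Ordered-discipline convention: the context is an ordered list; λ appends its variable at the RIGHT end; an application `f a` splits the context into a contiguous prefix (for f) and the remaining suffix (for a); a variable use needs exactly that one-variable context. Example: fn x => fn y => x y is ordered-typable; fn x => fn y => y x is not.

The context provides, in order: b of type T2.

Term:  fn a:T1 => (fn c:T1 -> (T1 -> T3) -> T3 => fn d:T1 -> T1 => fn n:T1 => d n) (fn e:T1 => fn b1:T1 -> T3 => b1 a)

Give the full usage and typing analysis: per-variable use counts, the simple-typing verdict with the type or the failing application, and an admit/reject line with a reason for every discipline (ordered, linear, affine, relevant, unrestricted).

variable uses: b: 0×, a (λ-bound): 1×, c (λ-bound): 0×, d (λ-bound): 1×, n (λ-bound): 1×, e (λ-bound): 0×, b1 (λ-bound): 1×
use order (left to right): d, n, b1, a
typing: the term checks, with type T1 -> (T1 -> T1) -> T1 -> T1
ordered: ✗ — b, c, e never used (weakening)
linear: ✗ — b, c, e never used (weakening)
affine: ✓ — no duplicate uses among b, a, c, d, n, e, b1
relevant: ✗ — b, c, e never used (weakening)
unrestricted: ✓ — simply typable at T1 -> (T1 -> T1) -> T1 -> T1; W, C, E all held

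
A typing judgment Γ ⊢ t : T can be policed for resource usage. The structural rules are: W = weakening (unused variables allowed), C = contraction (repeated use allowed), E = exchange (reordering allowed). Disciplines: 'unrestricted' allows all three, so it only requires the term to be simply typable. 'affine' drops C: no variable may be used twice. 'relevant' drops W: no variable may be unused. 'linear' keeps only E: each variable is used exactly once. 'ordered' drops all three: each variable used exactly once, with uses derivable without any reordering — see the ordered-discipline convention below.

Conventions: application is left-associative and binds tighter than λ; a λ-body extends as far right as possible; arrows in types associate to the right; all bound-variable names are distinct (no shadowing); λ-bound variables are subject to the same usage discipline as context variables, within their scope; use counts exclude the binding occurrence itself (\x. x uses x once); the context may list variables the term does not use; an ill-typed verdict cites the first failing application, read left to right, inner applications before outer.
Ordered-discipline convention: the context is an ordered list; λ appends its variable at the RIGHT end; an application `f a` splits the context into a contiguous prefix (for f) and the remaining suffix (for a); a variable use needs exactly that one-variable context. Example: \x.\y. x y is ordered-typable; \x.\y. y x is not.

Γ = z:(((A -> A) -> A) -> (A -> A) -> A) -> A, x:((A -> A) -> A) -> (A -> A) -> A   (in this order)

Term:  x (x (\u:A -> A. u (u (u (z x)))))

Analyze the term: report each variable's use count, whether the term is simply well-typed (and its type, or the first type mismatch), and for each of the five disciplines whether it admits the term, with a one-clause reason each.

variable uses: z: 1; x: 3; u (bound): 3
use order (left to right): x, x, u, u, u, z, x
typing: ✓ — (A -> A) -> A
ordered: ✗ — uses contraction: x ×3, u ×3
linear: ✗ — uses contraction: x ×3, u ×3
affine: ✗ — uses contraction: x ×3, u ×3
relevant: ✓ — at least one use each (z, x, u)
unrestricted: ✓ — well-typed at (A -> A) -> A; no restrictions here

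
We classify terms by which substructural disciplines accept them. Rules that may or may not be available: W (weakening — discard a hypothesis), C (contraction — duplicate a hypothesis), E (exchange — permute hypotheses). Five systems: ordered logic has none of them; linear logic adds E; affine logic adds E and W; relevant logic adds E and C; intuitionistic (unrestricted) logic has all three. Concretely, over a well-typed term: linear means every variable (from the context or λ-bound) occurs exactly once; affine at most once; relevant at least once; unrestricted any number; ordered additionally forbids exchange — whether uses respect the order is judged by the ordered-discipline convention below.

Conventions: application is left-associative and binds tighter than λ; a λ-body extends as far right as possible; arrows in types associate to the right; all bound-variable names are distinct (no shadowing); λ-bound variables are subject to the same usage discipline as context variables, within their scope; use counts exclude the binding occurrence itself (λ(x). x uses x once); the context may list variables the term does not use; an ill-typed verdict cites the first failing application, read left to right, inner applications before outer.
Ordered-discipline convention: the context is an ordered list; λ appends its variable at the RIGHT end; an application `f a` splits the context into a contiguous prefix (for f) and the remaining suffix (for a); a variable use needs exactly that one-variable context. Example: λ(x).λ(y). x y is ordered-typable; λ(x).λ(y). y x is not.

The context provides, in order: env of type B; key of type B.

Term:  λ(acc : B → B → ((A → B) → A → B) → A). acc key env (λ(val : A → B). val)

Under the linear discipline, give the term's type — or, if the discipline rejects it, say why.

term : (B → B → ((A → B) → A → B) → A) → A
usage: env=1, key=1, acc [bound]=1, val [bound]=1
uses in reading order: acc, key, env, val
typing: well-typed — term : (B → B → ((A → B) → A → B) → A) → A
per-discipline verdicts: ordered ✗, linear ✓, affine ✓, relevant ✓, unrestricted ✓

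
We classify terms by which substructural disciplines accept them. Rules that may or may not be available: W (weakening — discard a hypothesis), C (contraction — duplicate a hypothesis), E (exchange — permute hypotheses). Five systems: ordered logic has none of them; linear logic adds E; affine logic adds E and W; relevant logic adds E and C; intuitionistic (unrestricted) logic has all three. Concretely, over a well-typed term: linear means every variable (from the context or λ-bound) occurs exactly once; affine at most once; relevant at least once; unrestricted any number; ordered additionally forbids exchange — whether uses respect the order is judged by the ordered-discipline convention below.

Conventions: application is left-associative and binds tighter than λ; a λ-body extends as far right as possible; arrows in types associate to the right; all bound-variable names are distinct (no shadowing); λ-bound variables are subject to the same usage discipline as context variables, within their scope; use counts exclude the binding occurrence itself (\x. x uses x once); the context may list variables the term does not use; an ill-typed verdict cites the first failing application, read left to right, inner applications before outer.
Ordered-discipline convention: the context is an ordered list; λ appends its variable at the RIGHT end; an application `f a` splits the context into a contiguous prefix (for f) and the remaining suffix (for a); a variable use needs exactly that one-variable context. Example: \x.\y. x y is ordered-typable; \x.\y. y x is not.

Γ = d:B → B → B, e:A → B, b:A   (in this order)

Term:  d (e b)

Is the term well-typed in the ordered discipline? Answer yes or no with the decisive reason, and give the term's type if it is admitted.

yes — single-use (d, e, b), ordered derivation ok; term : B → B
counts: d: 1×, e: 1×, b: 1×
order of uses: d, e, b
typing: the term checks, with type B → B
per-discipline verdicts: ordered ✓ · linear ✓ · affine ✓ · relevant ✓ · unrestricted ✓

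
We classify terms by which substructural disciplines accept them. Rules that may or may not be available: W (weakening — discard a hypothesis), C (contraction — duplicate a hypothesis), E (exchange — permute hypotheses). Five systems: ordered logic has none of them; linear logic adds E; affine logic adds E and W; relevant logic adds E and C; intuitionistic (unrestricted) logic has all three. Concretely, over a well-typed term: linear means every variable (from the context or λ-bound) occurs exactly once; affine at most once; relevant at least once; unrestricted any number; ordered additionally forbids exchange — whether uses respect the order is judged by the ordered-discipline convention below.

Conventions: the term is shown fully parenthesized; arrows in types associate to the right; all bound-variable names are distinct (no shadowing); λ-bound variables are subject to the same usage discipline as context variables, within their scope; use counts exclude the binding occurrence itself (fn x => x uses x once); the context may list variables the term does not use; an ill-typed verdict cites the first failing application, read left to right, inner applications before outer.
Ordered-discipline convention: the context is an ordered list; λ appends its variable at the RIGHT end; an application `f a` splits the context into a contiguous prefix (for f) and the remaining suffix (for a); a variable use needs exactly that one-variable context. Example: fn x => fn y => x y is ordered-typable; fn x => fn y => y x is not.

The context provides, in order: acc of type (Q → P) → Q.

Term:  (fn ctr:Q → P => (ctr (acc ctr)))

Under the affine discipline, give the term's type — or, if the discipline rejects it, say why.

not well-typed under affine — repeated use of ctr ×2
usage: acc: 1, ctr [bound]: 2
use order (left to right): ctr, acc, ctr
typing: the term checks, with type (Q → P) → P
summary: ordered ✗; linear ✗; affine ✗; relevant ✓; unrestricted ✓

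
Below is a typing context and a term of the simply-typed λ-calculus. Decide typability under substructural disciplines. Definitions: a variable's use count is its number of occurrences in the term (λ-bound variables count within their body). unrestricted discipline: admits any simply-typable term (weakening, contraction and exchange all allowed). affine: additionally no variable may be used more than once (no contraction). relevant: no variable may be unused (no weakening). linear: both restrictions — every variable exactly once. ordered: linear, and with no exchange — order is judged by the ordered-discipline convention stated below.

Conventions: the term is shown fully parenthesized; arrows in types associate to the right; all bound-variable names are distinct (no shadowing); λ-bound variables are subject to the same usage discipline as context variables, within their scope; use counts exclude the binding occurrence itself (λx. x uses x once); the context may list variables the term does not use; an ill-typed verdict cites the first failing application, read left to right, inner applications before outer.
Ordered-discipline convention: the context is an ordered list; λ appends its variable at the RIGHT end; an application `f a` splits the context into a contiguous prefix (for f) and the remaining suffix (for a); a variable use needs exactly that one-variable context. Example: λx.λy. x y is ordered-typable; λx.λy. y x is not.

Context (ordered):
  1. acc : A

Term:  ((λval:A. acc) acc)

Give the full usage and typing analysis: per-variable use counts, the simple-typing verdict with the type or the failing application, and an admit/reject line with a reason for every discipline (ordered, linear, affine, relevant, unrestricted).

variable uses: acc: 2; val (λ-bound): 0
uses in reading order: acc, acc
typing: the term checks, with type A
ordered: ✗ — needs contraction — acc ×2; needs weakening: val unused
linear: ✗ — needs contraction — acc ×2; needs weakening: val unused
affine: ✗ — needs contraction — acc ×2
relevant: ✗ — needs weakening: val unused
unrestricted: ✓ — well-typed at A; no restrictions here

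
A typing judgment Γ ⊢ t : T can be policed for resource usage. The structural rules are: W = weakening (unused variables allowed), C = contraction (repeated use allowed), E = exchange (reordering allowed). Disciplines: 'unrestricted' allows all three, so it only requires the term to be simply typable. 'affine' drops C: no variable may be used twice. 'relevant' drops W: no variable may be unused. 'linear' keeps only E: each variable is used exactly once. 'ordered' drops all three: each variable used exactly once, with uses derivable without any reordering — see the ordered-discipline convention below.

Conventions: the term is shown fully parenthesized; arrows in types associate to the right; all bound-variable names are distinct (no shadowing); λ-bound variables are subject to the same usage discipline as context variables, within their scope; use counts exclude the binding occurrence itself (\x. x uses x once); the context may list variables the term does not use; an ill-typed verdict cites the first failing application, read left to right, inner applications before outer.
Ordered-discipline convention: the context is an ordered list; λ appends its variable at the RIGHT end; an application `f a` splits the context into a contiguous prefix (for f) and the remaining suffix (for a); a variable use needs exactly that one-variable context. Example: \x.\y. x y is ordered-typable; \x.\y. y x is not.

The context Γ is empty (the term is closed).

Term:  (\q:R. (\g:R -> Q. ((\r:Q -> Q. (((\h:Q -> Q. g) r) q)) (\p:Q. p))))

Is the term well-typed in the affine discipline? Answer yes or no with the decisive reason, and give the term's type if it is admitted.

yes — at most one use each (q, g, r, h, p); term : R -> (R -> Q) -> Q
usage: q [bound]=1; g [bound]=1; r [bound]=1; h [bound]=0; p [bound]=1
left-to-right use order: g, r, q, p
typing: well-typed at R -> (R -> Q) -> Q
per-discipline verdicts: ordered ✗ | linear ✗ | affine ✓ | relevant ✗ | unrestricted ✓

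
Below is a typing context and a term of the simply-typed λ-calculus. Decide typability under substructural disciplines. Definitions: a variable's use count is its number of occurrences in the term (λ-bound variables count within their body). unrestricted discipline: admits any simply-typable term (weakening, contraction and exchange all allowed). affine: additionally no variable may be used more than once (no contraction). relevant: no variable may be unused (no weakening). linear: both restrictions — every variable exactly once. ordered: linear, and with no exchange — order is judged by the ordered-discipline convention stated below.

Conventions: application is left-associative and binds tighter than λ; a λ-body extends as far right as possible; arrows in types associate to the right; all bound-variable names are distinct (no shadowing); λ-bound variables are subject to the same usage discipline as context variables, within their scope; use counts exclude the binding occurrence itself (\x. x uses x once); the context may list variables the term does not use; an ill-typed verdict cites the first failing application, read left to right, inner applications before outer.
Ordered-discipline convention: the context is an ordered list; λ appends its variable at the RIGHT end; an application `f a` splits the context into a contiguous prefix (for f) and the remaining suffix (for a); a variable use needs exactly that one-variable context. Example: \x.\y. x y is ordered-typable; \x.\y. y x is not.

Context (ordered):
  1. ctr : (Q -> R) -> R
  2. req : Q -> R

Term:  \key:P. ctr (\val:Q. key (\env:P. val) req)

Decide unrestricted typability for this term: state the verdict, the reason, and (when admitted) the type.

no — a type mismatch blocks all five
usage: ctr: 1×, req: 1×, key (λ-bound): 1×, val (λ-bound): 1×, env (λ-bound): 0×
use order (left to right): ctr, key, val, req
typing: ill-typed: can't apply a value of type P
summary: ordered ✗ · linear ✗ · affine ✗ · relevant ✗ · unrestricted ✗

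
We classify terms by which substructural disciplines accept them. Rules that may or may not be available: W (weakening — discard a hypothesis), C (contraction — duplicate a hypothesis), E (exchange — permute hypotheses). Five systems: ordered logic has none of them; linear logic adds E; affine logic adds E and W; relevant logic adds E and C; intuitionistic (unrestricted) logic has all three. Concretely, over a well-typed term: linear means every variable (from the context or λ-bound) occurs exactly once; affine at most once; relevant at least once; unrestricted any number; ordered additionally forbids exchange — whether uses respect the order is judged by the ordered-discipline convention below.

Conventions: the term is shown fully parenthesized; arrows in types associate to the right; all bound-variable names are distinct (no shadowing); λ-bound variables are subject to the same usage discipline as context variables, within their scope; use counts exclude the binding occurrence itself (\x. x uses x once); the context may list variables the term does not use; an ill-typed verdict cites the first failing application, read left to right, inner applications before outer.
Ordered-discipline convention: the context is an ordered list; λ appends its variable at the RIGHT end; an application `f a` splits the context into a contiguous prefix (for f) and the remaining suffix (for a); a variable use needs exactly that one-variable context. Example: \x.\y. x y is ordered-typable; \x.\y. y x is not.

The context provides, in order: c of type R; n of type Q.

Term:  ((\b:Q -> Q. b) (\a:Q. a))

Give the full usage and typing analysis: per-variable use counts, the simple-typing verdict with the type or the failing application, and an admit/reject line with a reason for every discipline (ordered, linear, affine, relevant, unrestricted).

usage: c=0, n=0, b [bound]=1, a [bound]=1
left-to-right use order: b, a
typing: ✓ — Q -> Q
ordered: ✗ — unused: c, n — weakening required
linear: ✗ — unused: c, n — weakening required
affine: ✓ — no duplicate uses among c, n, b, a
relevant: ✗ — unused: c, n — weakening required
unrestricted: ✓ — simply typable at Q -> Q; W, C, E all held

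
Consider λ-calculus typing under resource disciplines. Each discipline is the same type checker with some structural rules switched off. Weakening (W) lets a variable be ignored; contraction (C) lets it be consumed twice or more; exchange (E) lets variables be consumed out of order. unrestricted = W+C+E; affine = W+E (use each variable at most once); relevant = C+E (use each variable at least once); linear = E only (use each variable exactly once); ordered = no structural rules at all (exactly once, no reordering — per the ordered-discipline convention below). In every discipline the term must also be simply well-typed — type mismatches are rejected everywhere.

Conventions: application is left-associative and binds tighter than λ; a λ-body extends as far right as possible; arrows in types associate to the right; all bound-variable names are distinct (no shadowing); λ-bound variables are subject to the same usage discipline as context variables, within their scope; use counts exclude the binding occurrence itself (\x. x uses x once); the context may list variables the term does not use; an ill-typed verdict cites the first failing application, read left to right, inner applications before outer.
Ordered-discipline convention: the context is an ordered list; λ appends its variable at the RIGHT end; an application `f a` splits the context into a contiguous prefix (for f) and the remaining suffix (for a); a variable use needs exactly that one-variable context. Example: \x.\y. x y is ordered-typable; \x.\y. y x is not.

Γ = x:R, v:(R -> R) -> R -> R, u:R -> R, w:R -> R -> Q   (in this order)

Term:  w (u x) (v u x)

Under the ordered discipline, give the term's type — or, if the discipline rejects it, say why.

not well-typed under ordered — repeated use of x ×2, u ×2
usage: x: 2, v: 1, u: 2, w: 1
left-to-right use order: w, u, x, v, u, x
typing: well-typed at Q
all disciplines: ordered ✗; linear ✗; affine ✗; relevant ✓; unrestricted ✓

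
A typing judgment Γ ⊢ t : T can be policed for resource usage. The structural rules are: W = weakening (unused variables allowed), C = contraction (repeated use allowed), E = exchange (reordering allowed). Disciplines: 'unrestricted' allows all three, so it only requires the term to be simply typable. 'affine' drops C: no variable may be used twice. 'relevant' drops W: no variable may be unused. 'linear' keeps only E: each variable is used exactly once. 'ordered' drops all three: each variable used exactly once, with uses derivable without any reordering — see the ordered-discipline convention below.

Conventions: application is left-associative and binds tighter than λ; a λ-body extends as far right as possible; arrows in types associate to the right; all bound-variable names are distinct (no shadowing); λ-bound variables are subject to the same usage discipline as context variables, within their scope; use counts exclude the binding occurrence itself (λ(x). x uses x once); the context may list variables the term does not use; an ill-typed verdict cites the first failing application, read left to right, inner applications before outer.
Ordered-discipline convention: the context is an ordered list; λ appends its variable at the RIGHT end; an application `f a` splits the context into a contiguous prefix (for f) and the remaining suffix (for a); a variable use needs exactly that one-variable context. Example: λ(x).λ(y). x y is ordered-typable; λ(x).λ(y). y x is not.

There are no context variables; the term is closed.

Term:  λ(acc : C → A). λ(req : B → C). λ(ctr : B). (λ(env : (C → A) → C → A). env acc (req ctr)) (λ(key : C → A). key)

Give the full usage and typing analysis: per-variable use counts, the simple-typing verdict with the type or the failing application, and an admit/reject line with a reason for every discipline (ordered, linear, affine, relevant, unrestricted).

counts: acc (λ-bound): 1×; req (λ-bound): 1×; ctr (λ-bound): 1×; env (λ-bound): 1×; key (λ-bound): 1×
use order (left to right): env, acc, req, ctr, key
typing: well-typed at (C → A) → (B → C) → B → A
ordered: ✗, no contiguous prefix/suffix split fits env, acc, req, ctr, key
linear: ✓, single use per variable (acc, req, ctr, env, key)
affine: ✓, none of acc, req, ctr, env, key used more than once
relevant: ✓, acc, req, ctr, env, key: all used, weakening unneeded
unrestricted: ✓, well-typed at (C → A) → (B → C) → B → A; no restrictions here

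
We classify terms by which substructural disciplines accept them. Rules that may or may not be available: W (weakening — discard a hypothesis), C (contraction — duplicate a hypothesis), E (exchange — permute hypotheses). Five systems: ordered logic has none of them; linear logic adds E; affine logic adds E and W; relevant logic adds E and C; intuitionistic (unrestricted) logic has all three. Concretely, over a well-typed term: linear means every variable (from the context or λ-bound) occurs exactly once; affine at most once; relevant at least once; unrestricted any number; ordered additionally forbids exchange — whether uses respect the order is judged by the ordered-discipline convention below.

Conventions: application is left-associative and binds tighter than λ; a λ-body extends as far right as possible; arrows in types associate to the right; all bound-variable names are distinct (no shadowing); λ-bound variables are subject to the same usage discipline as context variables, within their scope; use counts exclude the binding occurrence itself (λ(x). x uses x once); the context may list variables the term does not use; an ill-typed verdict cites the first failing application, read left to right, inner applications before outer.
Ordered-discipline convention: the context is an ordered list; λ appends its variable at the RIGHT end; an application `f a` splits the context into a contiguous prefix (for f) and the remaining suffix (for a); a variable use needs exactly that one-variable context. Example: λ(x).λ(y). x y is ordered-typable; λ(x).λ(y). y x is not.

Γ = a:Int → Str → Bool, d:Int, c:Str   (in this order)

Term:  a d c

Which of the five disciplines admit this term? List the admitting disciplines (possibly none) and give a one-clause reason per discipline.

admitting disciplines: ordered, linear, affine, relevant, unrestricted
use counts: a: 1×; d: 1×; c: 1×
uses in reading order: a, d, c
typing: well-typed — term : Bool
ordered: ✓, a, d, c once each; derivable with no W/C/E
linear: ✓, each of a, d, c used exactly once
affine: ✓, none of a, d, c used more than once
relevant: ✓, every one of a, d, c appears
unrestricted: ✓, simply typable at Bool; W, C, E all held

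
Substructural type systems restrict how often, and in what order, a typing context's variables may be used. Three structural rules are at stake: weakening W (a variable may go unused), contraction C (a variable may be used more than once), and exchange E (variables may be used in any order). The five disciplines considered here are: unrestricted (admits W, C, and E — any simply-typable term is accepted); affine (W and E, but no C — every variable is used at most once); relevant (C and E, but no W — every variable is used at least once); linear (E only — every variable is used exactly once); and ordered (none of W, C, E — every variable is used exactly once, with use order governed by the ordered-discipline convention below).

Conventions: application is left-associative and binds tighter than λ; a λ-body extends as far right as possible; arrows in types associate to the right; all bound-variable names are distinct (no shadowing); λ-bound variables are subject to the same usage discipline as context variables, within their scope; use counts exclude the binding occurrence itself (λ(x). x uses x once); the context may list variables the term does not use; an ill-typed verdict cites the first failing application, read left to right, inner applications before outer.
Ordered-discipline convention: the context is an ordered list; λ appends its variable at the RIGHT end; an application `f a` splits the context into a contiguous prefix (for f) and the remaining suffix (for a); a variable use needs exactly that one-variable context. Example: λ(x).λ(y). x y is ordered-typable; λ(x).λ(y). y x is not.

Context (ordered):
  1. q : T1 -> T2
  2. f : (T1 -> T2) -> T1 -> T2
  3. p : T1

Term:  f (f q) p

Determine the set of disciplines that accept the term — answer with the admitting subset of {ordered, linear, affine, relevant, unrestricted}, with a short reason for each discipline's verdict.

admitted in: relevant, unrestricted
variable uses: q=1; f=2; p=1
order of uses: f, f, q, p
typing: well-typed — term : T2
ordered: ✗, uses contraction: f ×2
linear: ✗, uses contraction: f ×2
affine: ✗, uses contraction: f ×2
relevant: ✓, at least one use each (q, f, p)
unrestricted: ✓, simply typable at T2; W, C, E all held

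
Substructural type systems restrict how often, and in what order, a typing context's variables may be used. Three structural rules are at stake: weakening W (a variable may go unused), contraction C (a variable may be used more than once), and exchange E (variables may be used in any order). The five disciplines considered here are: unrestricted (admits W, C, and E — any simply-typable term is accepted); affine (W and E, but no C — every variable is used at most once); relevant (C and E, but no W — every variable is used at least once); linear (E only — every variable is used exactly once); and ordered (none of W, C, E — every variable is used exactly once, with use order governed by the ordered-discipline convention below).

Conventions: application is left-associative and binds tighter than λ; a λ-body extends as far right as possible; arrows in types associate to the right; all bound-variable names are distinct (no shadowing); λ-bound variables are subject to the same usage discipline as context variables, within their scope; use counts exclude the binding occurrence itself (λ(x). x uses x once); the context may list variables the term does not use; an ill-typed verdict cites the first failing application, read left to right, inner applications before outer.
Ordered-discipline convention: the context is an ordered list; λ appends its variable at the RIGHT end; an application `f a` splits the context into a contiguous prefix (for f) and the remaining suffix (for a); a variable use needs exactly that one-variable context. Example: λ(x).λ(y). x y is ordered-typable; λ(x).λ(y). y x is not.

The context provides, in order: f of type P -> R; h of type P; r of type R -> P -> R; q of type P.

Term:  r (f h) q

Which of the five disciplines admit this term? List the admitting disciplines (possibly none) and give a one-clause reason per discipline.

admitted in: linear, affine, relevant, unrestricted
variable uses: f ×1, h ×1, r ×1, q ×1
order of uses: r, f, h, q
typing: the term checks, with type R
ordered: ✗, needs exchange: uses follow r, f, h, q
linear: ✓, each of f, h, r, q used exactly once
affine: ✓, at most one use each (f, h, r, q)
relevant: ✓, none of f, h, r, q goes unused
unrestricted: ✓, well-typed at R; no restrictions here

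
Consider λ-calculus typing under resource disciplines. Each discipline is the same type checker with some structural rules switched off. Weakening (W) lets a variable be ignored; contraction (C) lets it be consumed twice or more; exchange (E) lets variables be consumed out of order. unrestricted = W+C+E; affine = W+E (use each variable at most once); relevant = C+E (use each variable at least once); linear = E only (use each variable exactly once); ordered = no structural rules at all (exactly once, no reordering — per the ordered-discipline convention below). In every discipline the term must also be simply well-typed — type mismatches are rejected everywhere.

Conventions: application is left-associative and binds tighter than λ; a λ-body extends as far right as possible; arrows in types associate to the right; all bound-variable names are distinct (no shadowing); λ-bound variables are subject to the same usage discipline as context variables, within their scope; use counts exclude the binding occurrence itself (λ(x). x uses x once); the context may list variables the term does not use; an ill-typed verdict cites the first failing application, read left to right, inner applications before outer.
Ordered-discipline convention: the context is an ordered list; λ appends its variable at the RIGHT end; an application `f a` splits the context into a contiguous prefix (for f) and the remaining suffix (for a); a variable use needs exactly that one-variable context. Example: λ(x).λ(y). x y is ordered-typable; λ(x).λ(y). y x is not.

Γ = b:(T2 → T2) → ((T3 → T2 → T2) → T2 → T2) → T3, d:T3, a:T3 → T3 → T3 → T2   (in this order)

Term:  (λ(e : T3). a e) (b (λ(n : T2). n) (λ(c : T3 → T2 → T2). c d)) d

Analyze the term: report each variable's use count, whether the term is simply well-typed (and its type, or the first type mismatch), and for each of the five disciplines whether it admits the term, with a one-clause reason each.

variable uses: b ×1, d ×2, a ×1, e [bound] ×1, n [bound] ×1, c [bound] ×1
uses in reading order: a, e, b, n, c, d, d
typing: well-typed — term : T3 → T2
ordered ✗ (uses contraction: d ×2)
linear ✗ (uses contraction: d ×2)
affine ✗ (uses contraction: d ×2)
relevant ✓ (every one of b, d, a, e, n, c appears)
unrestricted ✓ (typability at T3 → T2 is all that's needed)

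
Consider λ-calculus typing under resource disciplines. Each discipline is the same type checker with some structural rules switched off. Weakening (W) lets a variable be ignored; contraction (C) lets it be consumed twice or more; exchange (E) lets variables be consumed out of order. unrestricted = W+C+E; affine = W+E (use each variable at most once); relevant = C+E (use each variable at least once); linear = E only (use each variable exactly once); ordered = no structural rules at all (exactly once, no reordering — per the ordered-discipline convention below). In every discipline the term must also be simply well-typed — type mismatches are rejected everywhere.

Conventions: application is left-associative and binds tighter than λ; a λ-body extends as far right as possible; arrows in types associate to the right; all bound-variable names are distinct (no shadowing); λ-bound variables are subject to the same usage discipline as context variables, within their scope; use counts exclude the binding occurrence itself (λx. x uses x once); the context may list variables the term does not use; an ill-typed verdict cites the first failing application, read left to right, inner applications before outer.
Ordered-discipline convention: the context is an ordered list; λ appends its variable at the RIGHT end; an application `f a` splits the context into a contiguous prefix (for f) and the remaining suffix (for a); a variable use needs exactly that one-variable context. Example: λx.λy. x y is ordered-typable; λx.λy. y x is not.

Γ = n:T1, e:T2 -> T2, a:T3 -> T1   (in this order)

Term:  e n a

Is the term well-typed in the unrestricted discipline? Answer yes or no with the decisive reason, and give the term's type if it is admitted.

no — fails simple typing
use counts: n=1, e=1, a=1
order of uses: e, n, a
typing: ill-typed: an argument T1 mismatches the expected T2
summary: ordered ✗, linear ✗, affine ✗, relevant ✗, unrestricted ✗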